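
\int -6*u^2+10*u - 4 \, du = -2*u^3 + 5*u^2 - 4*u + C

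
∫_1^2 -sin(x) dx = -cos(1) + cos(2)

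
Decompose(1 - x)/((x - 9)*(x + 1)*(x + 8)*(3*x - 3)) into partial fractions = -1/(357*(x + 8)) + 1/(210*(x + 1)) - 1/(510*(x - 9))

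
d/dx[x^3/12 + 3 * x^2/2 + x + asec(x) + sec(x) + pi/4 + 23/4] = (x^4*sqrt(1 - 1/x^2) + 12*x^3*sqrt(1 - 1/x^2) + 4*x^2*sqrt(1 - 1/x^2)*tan(x)*sec(x) + 4*x^2*sqrt(1 - 1/x^2) + 4)/(4*x^2*sqrt(1 - 1/x^2))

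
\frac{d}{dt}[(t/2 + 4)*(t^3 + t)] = 2*t^3 + 12*t^2 + t + 4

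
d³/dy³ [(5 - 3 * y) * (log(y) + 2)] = (3*y + 10)/y^3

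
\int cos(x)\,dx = sin(x) + C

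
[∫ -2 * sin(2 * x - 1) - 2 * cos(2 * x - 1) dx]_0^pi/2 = -2*sin(1) - 2*cos(1)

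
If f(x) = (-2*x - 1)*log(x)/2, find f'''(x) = (x - 1)/x^3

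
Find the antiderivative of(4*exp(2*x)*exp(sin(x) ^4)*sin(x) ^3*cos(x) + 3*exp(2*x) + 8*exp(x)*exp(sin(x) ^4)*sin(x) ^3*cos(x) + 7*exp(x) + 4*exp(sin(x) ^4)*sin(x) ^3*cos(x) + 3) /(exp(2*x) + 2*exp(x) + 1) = ((exp(x) + 1)*(3*x + exp(sin(x)^4) - 2) + exp(x))/(exp(x) + 1) + C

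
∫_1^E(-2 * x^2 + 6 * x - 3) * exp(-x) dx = -exp(-1) + (-2*E + 1 + 2*exp(2))*exp(-E)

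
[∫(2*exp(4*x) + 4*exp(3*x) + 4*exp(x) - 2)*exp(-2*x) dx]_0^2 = -4 + (-exp(-2) + 2 + exp(2))^2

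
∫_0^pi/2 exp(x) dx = -1 + exp(pi/2)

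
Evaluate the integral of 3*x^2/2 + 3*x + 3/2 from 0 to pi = -1/2 + (1 + pi)^3/2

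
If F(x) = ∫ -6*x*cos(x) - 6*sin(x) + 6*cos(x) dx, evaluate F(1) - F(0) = 0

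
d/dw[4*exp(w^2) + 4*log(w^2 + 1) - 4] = (8*w^3*exp(w^2) + 8*w*exp(w^2) + 8*w)/(w^2 + 1)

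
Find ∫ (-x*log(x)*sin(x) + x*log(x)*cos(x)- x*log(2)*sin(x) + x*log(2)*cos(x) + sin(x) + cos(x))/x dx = sqrt(2)*log(2*x)*sin(x + pi/4) + C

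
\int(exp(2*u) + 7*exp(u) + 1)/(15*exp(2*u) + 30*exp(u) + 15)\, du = ((u - 25)*(exp(u) + 1) + 5*exp(u))/(15*(exp(u) + 1)) + C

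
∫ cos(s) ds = sin(s) + C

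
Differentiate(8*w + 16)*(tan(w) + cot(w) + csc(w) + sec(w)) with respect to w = 8*w*tan(w)^2 + 8*w*tan(w)*sec(w) - 8*w*cot(w)^2 - 8*w*cot(w)*csc(w) + 16*tan(w)^2 + 16*tan(w)*sec(w) + 8*tan(w) - 16*cot(w)^2 - 16*cot(w)*csc(w) + 8*cot(w) + 8*csc(w) + 8*sec(w)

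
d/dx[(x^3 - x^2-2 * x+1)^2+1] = 6*x^5 - 10*x^4 - 12*x^3 + 18*x^2 + 4*x - 4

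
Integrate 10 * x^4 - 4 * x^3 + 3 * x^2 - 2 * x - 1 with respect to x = 2*x^5 - x^4 + x^3 - x^2 - x + C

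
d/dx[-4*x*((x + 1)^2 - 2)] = -12*x^2 - 16*x + 4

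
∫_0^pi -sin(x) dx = -2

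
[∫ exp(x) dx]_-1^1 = E - exp(-1)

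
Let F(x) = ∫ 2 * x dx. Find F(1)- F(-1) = 0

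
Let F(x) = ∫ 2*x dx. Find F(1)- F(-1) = 0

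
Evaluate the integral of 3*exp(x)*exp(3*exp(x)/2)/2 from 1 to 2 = -exp(3*E/2) + exp(3*exp(2)/2)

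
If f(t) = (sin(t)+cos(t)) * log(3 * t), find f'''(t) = sqrt(2)*(-t^3*log(t)*cos(t + pi/4) - t^3*log(3)*cos(t + pi/4) - 3*t^2*sin(t + pi/4) - 3*t*cos(t + pi/4) + 2*sin(t + pi/4))/t^3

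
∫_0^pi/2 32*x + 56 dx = -49 + (2*pi + 7)^2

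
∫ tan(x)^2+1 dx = tan(x) + C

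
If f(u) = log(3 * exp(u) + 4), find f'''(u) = (-36*exp(2*u) + 48*exp(u))/(27*exp(3*u) + 108*exp(2*u) + 144*exp(u) + 64)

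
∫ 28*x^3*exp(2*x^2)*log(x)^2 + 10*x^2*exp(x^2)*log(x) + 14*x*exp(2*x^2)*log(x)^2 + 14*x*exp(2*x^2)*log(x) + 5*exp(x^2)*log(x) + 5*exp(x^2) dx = x*(7*x*exp(x^2)*log(x) + 5)*exp(x^2)*log(x) + C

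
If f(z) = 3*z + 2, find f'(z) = 3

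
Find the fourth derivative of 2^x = 2^x*log(2)^4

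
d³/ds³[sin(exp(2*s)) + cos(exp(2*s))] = 8*sqrt(2)*(-exp(4*s)*cos(exp(2*s) + pi/4) - 3*exp(2*s)*sin(exp(2*s) + pi/4) + cos(exp(2*s) + pi/4))*exp(2*s)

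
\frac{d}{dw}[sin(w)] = cos(w)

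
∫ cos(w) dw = sin(w) + C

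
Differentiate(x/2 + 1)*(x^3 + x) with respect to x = 2*x^3 + 3*x^2 + x + 1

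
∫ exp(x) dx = exp(x) + C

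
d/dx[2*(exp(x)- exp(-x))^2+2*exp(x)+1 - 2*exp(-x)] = (4*exp(4*x) + 2*exp(3*x) + 2*exp(x) - 4)*exp(-2*x)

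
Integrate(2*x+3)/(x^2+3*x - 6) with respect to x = log(-x^2 - 3*x + 6) + C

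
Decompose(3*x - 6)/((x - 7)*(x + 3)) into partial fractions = 3/(2*(x + 3)) + 3/(2*(x - 7))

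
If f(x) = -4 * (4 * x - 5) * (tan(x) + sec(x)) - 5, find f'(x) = -16*x*sin(x)/cos(x)^2 - 16*x/cos(x)^2 + 20*sin(x)/cos(x)^2 - 16*tan(x) - 16/cos(x) + 20/cos(x)^2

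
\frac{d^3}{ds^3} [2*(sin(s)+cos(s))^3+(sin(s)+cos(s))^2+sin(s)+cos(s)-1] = -27*sqrt(2)*sin(3*s + pi/4) - 8*cos(2*s) - 4*sqrt(2)*cos(s + pi/4)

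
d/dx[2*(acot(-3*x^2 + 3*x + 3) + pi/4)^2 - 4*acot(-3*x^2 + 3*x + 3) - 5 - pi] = (24*x*acot(-3*x^2 + 3*x + 3) - 24*x + 6*pi*x - 12*acot(-3*x^2 + 3*x + 3) - 3*pi + 12)/(9*x^4 - 18*x^3 - 9*x^2 + 18*x + 10)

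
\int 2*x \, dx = x^2 + C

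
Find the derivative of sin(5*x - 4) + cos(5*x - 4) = 5*sqrt(2)*cos(5*x - 4 + pi/4)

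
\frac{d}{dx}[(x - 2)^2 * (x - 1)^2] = 4*x^3 - 18*x^2 + 26*x - 12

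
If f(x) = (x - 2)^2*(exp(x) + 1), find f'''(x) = x^2*exp(x) + 2*x*exp(x) - 2*exp(x)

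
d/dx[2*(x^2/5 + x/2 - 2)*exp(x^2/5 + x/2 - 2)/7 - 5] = 4*x^3*exp(x^2/5 + x/2 - 2)/175 + 3*x^2*exp(x^2/5 + x/2 - 2)/35 - 3*x*exp(x^2/5 + x/2 - 2)/70 - exp(x^2/5 + x/2 - 2)/7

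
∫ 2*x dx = x^2 + C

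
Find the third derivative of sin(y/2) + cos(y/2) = sin(y/2)/8 - cos(y/2)/8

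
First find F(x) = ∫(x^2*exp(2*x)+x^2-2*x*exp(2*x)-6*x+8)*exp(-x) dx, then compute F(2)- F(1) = -E + exp(-1)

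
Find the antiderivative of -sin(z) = cos(z) + C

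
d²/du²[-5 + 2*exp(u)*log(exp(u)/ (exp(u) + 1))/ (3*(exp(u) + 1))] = (-2*(u - log(exp(u) + 1))*exp(2*u) + 2*(u - log(exp(u) + 1))*exp(u) - 2*exp(2*u) + 4*exp(u))/(3*exp(3*u) + 9*exp(2*u) + 9*exp(u) + 3)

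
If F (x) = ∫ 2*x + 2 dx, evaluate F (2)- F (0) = 8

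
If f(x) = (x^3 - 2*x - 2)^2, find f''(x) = 30*x^4 - 48*x^2 - 24*x + 8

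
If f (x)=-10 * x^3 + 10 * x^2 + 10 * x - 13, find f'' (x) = 20 - 60*x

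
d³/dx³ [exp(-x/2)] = -exp(-x/2)/8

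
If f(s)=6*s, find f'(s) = 6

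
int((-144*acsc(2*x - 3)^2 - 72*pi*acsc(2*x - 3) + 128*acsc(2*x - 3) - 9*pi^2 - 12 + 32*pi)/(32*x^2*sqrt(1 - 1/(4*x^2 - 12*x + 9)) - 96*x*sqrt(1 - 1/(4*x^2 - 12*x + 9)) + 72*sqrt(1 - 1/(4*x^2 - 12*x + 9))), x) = 3*(4*acsc(2*x - 3) + pi)^3/64 - (4*acsc(2*x - 3) + pi)^2/4 + 3*acsc(2*x - 3)/4 + C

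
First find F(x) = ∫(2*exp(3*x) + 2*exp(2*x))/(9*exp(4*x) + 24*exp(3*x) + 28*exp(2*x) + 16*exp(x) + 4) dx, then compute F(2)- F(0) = -5/9 + (exp(4)/(1 + exp(2))^2 + 1)/(exp(4)/(1 + exp(2))^2 + 2)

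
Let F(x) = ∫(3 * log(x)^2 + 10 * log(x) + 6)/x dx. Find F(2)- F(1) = -(log(2) + 2)^2 - 4 - 2*log(2) + (log(2) + 2)^3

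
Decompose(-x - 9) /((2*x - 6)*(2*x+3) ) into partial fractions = 5/(6*(2*x + 3)) - 2/(3*(x - 3))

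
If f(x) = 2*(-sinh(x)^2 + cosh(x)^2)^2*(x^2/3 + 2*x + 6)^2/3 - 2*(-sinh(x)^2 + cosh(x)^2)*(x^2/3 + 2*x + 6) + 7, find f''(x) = 8*x^2/9 + 16*x/3 + 28/3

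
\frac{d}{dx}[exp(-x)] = -exp(-x)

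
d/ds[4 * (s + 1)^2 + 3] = 8*s + 8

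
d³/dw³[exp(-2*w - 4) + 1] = -8*exp(-2*w - 4)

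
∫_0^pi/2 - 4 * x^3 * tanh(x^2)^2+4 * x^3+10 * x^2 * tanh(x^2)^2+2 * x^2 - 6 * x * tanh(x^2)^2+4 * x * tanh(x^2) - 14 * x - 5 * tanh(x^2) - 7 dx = -5*pi - 9/2 - (3 - pi)^3/2 + 2*(3 - pi)^2 + (-5*pi/2 + 3 + pi^2/2)*tanh(pi^2/4)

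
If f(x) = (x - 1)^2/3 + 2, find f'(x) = 2*x/3 - 2/3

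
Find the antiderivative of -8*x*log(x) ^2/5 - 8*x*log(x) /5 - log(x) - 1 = x*(-4*x*log(x) - 5)*log(x)/5 + C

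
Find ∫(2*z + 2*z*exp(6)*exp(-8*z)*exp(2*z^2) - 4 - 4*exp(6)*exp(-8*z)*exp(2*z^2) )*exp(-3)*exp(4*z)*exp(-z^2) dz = 2*sinh((z - 2)^2 - 1) + C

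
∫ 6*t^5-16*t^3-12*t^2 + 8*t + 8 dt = t^6 - 4*t^4 - 4*t^3 + 4*t^2 + 8*t + C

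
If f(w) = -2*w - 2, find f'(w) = -2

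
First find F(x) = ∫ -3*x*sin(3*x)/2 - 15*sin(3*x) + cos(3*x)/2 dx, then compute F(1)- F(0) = 11*cos(3)/2 - 5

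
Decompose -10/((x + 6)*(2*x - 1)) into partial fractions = -20/(13*(2*x - 1)) + 10/(13*(x + 6))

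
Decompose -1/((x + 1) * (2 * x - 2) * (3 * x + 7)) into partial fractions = -9/(80*(3*x + 7)) + 1/(16*(x + 1)) - 1/(40*(x - 1))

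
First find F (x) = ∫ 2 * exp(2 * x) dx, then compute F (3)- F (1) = -exp(2) + exp(6)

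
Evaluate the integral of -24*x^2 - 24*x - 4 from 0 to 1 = -24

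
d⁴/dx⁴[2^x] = 2^x*log(2)^4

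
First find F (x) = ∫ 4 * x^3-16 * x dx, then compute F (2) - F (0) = -16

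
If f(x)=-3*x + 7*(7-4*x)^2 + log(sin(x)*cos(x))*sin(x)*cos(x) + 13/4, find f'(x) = 224*x + log(sin(2*x)/2)*cos(2*x) + cos(2*x) - 395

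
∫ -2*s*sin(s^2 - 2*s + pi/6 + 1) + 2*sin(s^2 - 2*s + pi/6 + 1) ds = cos((s - 1)^2 + pi/6) + C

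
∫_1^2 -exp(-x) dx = -exp(-1) + exp(-2)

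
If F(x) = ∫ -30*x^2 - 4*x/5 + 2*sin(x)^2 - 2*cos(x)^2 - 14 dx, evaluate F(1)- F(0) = -122/5 - sin(2)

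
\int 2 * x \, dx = x^2 + C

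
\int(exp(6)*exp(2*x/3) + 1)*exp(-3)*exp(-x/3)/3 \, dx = 2*sinh(x/3 + 3) + C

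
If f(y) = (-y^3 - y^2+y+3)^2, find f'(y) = 6*y^5 + 10*y^4 - 4*y^3 - 24*y^2 - 10*y + 6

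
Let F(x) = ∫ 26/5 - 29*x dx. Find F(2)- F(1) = -383/10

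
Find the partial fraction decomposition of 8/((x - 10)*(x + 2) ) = -2/(3*(x + 2)) + 2/(3*(x - 10))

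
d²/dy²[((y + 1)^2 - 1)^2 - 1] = 12*y^2 + 24*y + 8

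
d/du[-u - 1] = -1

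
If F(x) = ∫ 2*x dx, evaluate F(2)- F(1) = 3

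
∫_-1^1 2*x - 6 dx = -12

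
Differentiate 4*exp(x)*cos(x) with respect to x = 4*sqrt(2)*exp(x)*cos(x + pi/4)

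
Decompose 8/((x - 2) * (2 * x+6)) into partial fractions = -4/(5*(x + 3)) + 4/(5*(x - 2))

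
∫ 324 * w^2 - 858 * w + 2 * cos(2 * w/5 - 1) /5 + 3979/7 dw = 108*w^3 - 429*w^2 + 3979*w/7 + sin(2*w/5 - 1) + C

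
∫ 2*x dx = x^2 + C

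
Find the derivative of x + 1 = 1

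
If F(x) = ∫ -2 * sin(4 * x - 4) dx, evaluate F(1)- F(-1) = 1/2 - cos(8)/2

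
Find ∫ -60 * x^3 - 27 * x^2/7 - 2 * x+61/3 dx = -15*x^4 - 9*x^3/7 - x^2 + 61*x/3 + C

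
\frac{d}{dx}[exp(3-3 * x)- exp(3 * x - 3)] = (-3*exp(6*x - 6) - 3)*exp(3 - 3*x)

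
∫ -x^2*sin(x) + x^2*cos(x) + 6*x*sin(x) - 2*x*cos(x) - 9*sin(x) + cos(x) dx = sqrt(2)*((x - 2)^2 + 1)*sin(x + pi/4) + C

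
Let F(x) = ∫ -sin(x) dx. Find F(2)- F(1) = -cos(1) + cos(2)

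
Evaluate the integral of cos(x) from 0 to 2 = sin(2)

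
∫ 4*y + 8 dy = 2*y^2 + 8*y + C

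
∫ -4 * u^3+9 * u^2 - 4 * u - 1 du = -u^4 + 3*u^3 - 2*u^2 - u + C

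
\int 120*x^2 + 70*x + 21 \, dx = 40*x^3 + 35*x^2 + 21*x + C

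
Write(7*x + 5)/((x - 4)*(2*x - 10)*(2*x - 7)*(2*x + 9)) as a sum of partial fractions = 53/(5168*(2*x + 9)) + 59/(48*(2*x - 7)) - 33/(34*(x - 4)) + 20/(57*(x - 5))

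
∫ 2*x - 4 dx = x^2 - 4*x + C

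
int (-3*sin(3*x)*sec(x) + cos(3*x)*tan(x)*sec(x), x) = cos(3*x)*sec(x) + C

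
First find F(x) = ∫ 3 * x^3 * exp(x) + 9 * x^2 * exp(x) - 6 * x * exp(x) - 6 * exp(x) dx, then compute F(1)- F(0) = -3*E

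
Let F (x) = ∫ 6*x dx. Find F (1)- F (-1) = 0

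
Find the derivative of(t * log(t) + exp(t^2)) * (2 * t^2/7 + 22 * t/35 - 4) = 4*t^3*exp(t^2)/7 + 44*t^2*exp(t^2)/35 + 6*t^2*log(t)/7 + 2*t^2/7 - 52*t*exp(t^2)/7 + 44*t*log(t)/35 + 22*t/35 + 22*exp(t^2)/35 - 4*log(t) - 4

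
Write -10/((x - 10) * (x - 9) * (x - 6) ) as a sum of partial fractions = -5/(6*(x - 6)) + 10/(3*(x - 9)) - 5/(2*(x - 10))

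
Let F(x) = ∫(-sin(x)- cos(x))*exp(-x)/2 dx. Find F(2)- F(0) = -1/2 + exp(-2)*cos(2)/2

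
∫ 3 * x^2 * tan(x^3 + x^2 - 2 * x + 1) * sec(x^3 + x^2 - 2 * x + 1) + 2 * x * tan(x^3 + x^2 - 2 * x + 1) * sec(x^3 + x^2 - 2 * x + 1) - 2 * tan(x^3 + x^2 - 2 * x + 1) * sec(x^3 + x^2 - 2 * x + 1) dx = sec(x^3 + x^2 - 2*x + 1) + C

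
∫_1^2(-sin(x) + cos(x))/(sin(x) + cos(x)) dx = log(sin(pi/4 + 2)) - log(sin(pi/4 + 1))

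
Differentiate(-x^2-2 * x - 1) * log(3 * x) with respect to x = (-2*x^2*log(x) - 2*x^2*log(3) - x^2 - 2*x*log(x) - 2*x*log(3) - 2*x - 1)/x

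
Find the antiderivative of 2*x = x^2 + C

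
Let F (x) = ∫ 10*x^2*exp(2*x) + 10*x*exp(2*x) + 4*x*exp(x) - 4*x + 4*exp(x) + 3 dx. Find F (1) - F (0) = 1 + 4*E + 5*exp(2)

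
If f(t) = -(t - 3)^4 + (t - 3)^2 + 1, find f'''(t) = 72 - 24*t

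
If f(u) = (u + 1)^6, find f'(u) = 6*u^5 + 30*u^4 + 60*u^3 + 60*u^2 + 30*u + 6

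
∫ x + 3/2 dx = x^2/2 + 3*x/2 + C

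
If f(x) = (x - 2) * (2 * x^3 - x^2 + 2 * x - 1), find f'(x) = 8*x^3 - 15*x^2 + 8*x - 5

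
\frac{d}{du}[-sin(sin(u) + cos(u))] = -sqrt(2)*cos(sqrt(2)*sin(u + pi/4))*cos(u + pi/4)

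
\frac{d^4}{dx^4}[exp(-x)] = exp(-x)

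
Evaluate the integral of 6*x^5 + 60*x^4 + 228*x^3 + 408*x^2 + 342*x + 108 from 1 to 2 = 2863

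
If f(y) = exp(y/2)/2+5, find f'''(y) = exp(y/2)/16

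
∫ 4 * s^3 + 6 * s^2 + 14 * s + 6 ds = s^4 + 2*s^3 + 7*s^2 + 6*s + C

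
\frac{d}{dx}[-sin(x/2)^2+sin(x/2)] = -sin(x)/2 + cos(x/2)/2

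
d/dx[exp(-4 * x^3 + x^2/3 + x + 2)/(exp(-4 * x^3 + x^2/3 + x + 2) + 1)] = (-36*x^2*exp(-4*x^3 + x^2/3 + x + 2) + 2*x*exp(-4*x^3 + x^2/3 + x + 2) + 3*exp(-4*x^3 + x^2/3 + x + 2))/(3*exp(4)*exp(2*x)*exp(2*x^2/3)*exp(-8*x^3) + 6*exp(2)*exp(x)*exp(x^2/3)*exp(-4*x^3) + 3)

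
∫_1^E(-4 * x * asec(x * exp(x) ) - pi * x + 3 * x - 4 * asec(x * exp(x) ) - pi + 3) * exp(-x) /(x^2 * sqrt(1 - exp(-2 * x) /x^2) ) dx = -2*(pi/4 + asec(E*exp(E)))^2 - 3*asec(E) + 3*asec(E*exp(E)) + 2*(pi/4 + asec(E))^2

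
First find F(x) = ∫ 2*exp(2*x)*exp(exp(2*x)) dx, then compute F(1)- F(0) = -E + exp(exp(2))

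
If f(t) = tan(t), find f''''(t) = 24*tan(t)^5 + 40*tan(t)^3 + 16*tan(t)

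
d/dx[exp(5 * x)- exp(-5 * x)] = (5*exp(10*x) + 5)*exp(-5*x)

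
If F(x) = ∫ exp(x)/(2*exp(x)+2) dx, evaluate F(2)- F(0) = -log(2)/2 + log(1 + exp(2))/2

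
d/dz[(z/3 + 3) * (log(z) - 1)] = (z*log(z) + 9)/(3*z)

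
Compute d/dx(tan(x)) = cos(x)^(-2)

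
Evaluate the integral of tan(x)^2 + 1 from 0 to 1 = tan(1)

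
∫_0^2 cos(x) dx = sin(2)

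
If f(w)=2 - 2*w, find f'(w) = -2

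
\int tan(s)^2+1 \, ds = tan(s) + C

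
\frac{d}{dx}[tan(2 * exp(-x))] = -2*exp(-x)/cos(2*exp(-x))^2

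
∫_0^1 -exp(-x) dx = -1 + exp(-1)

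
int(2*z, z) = z^2 + C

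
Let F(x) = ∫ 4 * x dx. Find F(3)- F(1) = 16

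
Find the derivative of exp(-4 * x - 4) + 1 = -4*exp(-4*x - 4)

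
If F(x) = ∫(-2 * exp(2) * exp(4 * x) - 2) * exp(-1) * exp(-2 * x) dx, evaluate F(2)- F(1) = -exp(5) - exp(-3) + exp(-5) + exp(3)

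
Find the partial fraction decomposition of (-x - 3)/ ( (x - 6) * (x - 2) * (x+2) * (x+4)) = -1/(120*(x + 4)) - 1/(64*(x + 2)) + 5/(96*(x - 2)) - 9/(320*(x - 6))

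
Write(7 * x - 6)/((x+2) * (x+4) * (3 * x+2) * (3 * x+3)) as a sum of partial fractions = -12/(5*(3*x + 2)) + 17/(90*(x + 4)) - 5/(6*(x + 2)) + 13/(9*(x + 1))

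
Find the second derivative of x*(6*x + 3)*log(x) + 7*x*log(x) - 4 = (12*x*log(x) + 18*x + 10)/x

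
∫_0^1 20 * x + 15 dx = 25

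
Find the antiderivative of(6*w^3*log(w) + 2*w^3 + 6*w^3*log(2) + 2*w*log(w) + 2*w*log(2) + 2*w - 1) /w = (2*w^3 + 2*w - 1)*log(2*w) + C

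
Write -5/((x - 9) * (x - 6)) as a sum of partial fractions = 5/(3*(x - 6)) - 5/(3*(x - 9))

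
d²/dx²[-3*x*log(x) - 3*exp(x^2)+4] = (-12*x^3*exp(x^2) - 6*x*exp(x^2) - 3)/x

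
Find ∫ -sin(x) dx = cos(x) + C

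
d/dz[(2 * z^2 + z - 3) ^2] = 16*z^3 + 12*z^2 - 22*z - 6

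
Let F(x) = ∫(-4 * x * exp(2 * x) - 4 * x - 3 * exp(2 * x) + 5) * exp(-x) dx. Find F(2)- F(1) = -7*exp(2) - 3*exp(-1) + 7*exp(-2) + 3*E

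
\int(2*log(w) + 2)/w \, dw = (log(w) + 1)^2 + C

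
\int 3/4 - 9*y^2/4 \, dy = -3*y^3/4 + 3*y/4 + C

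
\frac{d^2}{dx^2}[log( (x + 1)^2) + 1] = -2/(x^2 + 2*x + 1)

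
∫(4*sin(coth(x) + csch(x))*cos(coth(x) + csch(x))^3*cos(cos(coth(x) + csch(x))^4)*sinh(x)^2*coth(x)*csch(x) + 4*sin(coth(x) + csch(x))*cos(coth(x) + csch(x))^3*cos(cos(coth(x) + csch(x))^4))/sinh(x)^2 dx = sin(cos(coth(x) + csch(x))^4) + C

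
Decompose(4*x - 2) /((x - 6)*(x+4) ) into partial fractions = 9/(5*(x + 4)) + 11/(5*(x - 6))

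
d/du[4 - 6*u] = -6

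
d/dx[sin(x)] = cos(x)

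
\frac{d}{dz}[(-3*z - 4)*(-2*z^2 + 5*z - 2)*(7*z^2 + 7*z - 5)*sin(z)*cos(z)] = 42*z^5*cos(2*z) + 105*z^4*sin(2*z) - 7*z^4*cos(2*z) - 14*z^3*sin(2*z) - 177*z^3*cos(2*z) - 531*z^2*sin(2*z)/2 - 7*z^2*cos(2*z) - 7*z*sin(2*z) + 126*z*cos(2*z) + 63*sin(2*z) - 40*cos(2*z)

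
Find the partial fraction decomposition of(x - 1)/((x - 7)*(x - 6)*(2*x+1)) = -2/(65*(2*x + 1)) - 5/(13*(x - 6)) + 2/(5*(x - 7))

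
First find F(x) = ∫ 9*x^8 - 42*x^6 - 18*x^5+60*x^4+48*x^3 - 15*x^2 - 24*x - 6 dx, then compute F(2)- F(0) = 28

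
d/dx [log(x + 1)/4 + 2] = 1/(4*x + 4)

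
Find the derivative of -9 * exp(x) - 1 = -9*exp(x)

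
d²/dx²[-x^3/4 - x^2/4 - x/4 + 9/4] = -3*x/2 - 1/2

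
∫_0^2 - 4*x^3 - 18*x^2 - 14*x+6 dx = -80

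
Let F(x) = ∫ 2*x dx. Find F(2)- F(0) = 4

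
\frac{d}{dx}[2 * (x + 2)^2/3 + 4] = 4*x/3 + 8/3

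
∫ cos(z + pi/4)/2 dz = sin(z + pi/4)/2 + C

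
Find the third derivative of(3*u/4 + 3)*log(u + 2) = (6 - 3*u)/(4*u^3 + 24*u^2 + 48*u + 32)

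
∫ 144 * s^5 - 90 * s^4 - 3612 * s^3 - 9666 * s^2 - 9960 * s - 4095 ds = 24*s^6 - 18*s^5 - 903*s^4 - 3222*s^3 - 4980*s^2 - 4095*s + C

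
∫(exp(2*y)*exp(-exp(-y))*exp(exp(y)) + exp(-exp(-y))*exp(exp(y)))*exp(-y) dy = exp(2*sinh(y)) + C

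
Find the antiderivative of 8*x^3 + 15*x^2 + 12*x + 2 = 2*x^4 + 5*x^3 + 6*x^2 + 2*x + C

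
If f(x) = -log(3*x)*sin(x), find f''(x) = (x^2*log(x)*sin(x) + x^2*log(3)*sin(x) - 2*x*cos(x) + sin(x))/x^2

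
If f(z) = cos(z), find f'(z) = -sin(z)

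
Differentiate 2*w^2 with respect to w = 4*w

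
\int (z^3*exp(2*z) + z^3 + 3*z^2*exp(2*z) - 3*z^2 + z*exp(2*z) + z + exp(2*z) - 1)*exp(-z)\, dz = 2*z*(z^2 + 1)*sinh(z) + C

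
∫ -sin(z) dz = cos(z) + C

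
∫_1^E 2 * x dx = -1 + exp(2)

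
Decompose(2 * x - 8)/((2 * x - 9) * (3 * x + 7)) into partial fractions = 38/(41*(3*x + 7)) + 2/(41*(2*x - 9))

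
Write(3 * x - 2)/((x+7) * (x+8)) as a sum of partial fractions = 26/(x + 8) - 23/(x + 7)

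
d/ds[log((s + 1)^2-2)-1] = (2*s + 2)/(s^2 + 2*s - 1)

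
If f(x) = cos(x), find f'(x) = -sin(x)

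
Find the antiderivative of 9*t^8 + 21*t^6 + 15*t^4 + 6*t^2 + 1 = t^9 + 3*t^7 + 3*t^5 + 2*t^3 + t + C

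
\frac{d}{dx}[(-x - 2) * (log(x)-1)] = (-x*log(x) - 2)/x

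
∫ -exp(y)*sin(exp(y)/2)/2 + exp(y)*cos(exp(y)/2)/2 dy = sqrt(2)*sin(exp(y)/2 + pi/4) + C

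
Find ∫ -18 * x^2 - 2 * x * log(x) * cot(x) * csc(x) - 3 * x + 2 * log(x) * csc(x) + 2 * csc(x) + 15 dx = x*(-12*x^2 - 3*x + 4*log(x)*csc(x) + 30)/2 + C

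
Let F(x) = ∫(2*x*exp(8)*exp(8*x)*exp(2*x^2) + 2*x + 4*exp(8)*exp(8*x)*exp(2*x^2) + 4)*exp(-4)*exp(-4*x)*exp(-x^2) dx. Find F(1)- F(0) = -exp(4) - exp(-9) + exp(-4) + exp(9)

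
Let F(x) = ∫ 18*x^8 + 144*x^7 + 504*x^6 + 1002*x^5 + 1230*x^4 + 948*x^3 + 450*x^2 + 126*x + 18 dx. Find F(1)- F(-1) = 976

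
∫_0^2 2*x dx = 4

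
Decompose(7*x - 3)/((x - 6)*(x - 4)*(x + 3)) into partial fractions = -8/(21*(x + 3)) - 25/(14*(x - 4)) + 13/(6*(x - 6))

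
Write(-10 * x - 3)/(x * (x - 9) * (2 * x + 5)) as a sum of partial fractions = 88/(115*(2*x + 5)) - 31/(69*(x - 9)) + 1/(15*x)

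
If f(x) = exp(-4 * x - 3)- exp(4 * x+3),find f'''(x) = (-64*exp(8*x + 6) - 64)*exp(-4*x - 3)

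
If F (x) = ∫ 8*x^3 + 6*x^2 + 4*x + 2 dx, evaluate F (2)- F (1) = 52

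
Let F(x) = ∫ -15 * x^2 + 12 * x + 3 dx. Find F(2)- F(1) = -14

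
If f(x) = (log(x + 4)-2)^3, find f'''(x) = (6*log(x + 4)^2 - 42*log(x + 4) + 66)/(x^3 + 12*x^2 + 48*x + 64)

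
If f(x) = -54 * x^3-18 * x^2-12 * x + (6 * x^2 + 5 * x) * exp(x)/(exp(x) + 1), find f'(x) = (-162*x^2*exp(2*x) - 318*x^2*exp(x) - 162*x^2 - 24*x*exp(2*x) - 55*x*exp(x) - 36*x - 7*exp(2*x) - 19*exp(x) - 12)/(exp(2*x) + 2*exp(x) + 1)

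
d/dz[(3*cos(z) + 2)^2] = -6*(3*cos(z) + 2)*sin(z)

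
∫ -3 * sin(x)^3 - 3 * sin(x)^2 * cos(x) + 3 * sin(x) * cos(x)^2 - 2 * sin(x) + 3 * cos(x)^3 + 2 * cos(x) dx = sqrt(2)*(sin(2*x) + 3)*sin(x + pi/4) + C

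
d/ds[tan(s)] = cos(s)^(-2)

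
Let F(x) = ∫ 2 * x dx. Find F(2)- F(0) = 4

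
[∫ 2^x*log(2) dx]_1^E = -2 + 2^E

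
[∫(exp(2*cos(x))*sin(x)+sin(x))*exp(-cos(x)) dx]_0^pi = -2*exp(-1) + 2*E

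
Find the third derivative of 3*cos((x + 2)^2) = 24*x^3*sin(x^2 + 4*x + 4) + 144*x^2*sin(x^2 + 4*x + 4) + 288*x*sin(x^2 + 4*x + 4) - 36*x*cos(x^2 + 4*x + 4) + 192*sin(x^2 + 4*x + 4) - 72*cos(x^2 + 4*x + 4)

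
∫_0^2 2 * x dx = 4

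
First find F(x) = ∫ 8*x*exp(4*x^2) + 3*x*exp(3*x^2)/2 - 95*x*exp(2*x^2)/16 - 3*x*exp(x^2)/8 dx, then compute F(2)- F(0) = -37/64 + exp(4)/16 + exp(8)/2 + (-2 + exp(4)/4 + 2*exp(8))^2/4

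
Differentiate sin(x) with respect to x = cos(x)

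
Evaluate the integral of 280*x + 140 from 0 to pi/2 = 70*pi + 35*pi^2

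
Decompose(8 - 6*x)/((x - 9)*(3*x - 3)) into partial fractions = -1/(12*(x - 1)) - 23/(12*(x - 9))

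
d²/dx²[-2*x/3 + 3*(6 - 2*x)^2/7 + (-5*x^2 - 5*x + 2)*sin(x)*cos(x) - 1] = 10*x^2*sin(2*x) + 10*x*sin(2*x) - 20*x*cos(2*x) - 9*sin(2*x) - 10*cos(2*x) + 24/7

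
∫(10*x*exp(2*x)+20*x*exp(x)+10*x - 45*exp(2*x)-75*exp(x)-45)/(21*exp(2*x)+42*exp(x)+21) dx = 5*((exp(x) + 1)*(x^2 - 9*x + 15) + 3*exp(x))/(21*(exp(x) + 1)) + C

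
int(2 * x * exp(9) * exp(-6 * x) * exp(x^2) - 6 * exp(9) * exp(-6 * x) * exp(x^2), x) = exp((x - 3)^2) + C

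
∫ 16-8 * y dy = -4*y^2 + 16*y + C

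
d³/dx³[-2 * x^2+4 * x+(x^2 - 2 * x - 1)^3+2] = 120*x^3 - 360*x^2 + 216*x + 24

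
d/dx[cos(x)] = -sin(x)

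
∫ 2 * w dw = w^2 + C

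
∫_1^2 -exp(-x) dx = -exp(-1) + exp(-2)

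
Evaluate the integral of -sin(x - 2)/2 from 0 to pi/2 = -cos(2)/2 + sin(2)/2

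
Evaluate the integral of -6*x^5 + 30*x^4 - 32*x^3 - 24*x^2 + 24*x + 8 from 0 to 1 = 9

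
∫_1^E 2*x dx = -1 + exp(2)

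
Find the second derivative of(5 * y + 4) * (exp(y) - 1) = 5*y*exp(y) + 14*exp(y)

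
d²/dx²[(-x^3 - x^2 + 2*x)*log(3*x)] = (-6*x^2*log(x) - 6*x^2*log(3) - 5*x^2 - 2*x*log(x) - 3*x - 2*x*log(3) + 2)/x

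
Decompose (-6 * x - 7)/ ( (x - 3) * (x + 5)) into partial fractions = -23/(8*(x + 5)) - 25/(8*(x - 3))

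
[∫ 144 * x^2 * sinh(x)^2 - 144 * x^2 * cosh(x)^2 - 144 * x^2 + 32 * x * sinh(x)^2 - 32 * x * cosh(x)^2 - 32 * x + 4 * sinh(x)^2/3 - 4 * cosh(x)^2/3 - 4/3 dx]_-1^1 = -592/3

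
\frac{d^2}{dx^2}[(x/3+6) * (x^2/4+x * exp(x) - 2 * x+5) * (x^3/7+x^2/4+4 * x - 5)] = x^5*exp(x)/21 + 17*x^4*exp(x)/12 + 5*x^4/14 + 475*x^3*exp(x)/42 + 235*x^3/84 + 1063*x^2*exp(x)/21 - 157*x^2/14 + 229*x*exp(x)/3 + 194*x/7 - 46*exp(x)/3 - 76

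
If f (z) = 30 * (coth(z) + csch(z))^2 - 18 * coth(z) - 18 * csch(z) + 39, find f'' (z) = (-45*sinh(z)/2 - 18*sinh(2*z) - 9*sinh(3*z)/2 + 345*cosh(z) + 120*cosh(2*z) + 15*cosh(3*z) + 240)/sinh(z)^4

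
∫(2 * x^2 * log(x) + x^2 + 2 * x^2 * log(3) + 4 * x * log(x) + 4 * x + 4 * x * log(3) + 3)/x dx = ((x + 2)^2 - 1)*log(3*x) + C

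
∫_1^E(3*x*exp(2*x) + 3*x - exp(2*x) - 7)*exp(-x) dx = -exp(-1) + E + (-4 + 3*E)*(-exp(-E) + exp(E))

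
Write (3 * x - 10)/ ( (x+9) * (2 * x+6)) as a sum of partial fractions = 37/(12*(x + 9)) - 19/(12*(x + 3))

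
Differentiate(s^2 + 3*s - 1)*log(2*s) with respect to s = (2*s^2*log(s) + s^2 + 2*s^2*log(2) + 3*s*log(s) + 3*s*log(2) + 3*s - 1)/s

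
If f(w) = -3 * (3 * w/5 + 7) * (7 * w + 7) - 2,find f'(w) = -126*w/5 - 798/5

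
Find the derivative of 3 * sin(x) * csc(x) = 0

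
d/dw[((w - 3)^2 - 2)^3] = 6*w^5 - 90*w^4 + 516*w^3 - 1404*w^2 + 1806*w - 882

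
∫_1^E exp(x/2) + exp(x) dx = -(1 + exp(1/2))^2 + (1 + exp(E/2))^2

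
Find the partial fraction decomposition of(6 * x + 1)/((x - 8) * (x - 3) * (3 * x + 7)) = -117/(496*(3*x + 7)) - 19/(80*(x - 3)) + 49/(155*(x - 8))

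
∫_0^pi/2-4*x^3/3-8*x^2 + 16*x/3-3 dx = (pi/6 + 3)*(-pi^3/8 - pi/2 + pi^2/4)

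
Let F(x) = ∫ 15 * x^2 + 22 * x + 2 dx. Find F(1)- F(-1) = 14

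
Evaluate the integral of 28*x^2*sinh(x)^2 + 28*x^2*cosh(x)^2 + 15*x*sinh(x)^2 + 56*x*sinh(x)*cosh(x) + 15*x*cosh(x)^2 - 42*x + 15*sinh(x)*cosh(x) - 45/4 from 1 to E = -43*sinh(2)/2 + 129/4 - (3 - 2*sinh(2*E))*(15*E/4 + 7*exp(2))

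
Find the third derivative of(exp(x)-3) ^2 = 8*exp(2*x) - 6*exp(x)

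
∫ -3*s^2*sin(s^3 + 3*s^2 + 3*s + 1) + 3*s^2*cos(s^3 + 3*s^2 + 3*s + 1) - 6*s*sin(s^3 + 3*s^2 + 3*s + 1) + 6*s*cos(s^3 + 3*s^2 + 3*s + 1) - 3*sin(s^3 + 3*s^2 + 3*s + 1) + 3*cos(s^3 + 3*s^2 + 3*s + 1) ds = sin((s + 1)^3) + cos((s + 1)^3) + C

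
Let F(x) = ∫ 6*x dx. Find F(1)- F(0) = 3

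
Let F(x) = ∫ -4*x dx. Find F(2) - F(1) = -6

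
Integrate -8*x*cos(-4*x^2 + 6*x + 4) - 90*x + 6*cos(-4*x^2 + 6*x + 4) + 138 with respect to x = -45*x^2 + 138*x + sin(-4*x^2 + 6*x + 4) + C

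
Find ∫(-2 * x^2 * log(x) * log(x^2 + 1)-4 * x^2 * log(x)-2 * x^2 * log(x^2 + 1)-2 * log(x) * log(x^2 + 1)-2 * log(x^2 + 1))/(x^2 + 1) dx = -2*x*log(x)*log(x^2 + 1) + C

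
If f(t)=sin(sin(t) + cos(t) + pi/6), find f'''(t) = 2*(sqrt(2)*sin(t)*cos(t)*cos(sqrt(2)*sin(t + pi/4) + pi/6) + 3*sin(t + pi/4)*sin(sqrt(2)*sin(t + pi/4) + pi/6) - sqrt(2)*cos(sqrt(2)*sin(t + pi/4) + pi/6))*cos(t + pi/4)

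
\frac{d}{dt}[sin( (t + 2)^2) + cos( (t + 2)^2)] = -2*t*sin(t^2 + 4*t + 4) + 2*t*cos(t^2 + 4*t + 4) - 4*sin(t^2 + 4*t + 4) + 4*cos(t^2 + 4*t + 4)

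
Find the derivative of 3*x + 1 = 3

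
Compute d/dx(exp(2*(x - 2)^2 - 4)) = 4*x*exp(2*x^2 - 8*x + 4) - 8*exp(2*x^2 - 8*x + 4)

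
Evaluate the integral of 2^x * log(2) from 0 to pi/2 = -1 + 2^(pi/2)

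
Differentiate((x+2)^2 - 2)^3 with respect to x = 6*x^5 + 60*x^4 + 216*x^3 + 336*x^2 + 216*x + 48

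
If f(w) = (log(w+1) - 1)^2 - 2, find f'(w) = (2*log(w + 1) - 2)/(w + 1)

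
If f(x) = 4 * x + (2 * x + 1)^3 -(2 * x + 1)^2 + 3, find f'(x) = 24*x^2 + 16*x + 6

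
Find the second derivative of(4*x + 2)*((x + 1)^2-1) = 24*x + 20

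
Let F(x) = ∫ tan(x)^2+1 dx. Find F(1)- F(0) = tan(1)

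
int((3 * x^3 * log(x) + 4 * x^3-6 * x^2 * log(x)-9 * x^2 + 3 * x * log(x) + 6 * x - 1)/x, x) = (x - 1)^3*(log(x) + 1) + C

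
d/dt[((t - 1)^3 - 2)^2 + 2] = 6*t^5 - 30*t^4 + 60*t^3 - 72*t^2 + 54*t - 18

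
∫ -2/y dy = -2*log(y) + C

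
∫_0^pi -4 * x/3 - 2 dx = 2*pi*(-pi - 3)/3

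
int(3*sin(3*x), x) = -cos(3*x) + C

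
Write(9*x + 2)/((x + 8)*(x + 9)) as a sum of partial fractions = 79/(x + 9) - 70/(x + 8)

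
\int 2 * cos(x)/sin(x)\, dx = 2*log(sin(x)/2) + C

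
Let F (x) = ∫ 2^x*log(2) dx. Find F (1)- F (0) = 1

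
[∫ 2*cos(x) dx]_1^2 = -2*sin(1) + 2*sin(2)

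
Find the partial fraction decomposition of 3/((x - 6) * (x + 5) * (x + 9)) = 1/(20*(x + 9)) - 3/(44*(x + 5)) + 1/(55*(x - 6))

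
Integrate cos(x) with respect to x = sin(x) + C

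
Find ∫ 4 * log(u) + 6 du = 2*u*(2*log(u) + 1) + C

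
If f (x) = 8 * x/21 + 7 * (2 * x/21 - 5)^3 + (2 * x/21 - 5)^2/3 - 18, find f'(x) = 8*x^2/441 - 2512*x/1323 + 3154/63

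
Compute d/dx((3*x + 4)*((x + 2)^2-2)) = 9*x^2 + 32*x + 22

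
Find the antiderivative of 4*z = 2*z^2 + C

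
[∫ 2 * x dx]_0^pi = pi^2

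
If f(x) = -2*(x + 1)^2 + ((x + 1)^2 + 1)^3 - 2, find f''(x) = 30*x^4 + 120*x^3 + 216*x^2 + 192*x + 68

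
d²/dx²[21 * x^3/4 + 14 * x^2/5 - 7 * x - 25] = 63*x/2 + 28/5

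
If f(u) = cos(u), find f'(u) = -sin(u)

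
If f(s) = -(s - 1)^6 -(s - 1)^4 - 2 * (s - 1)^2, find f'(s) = -6*s^5 + 30*s^4 - 64*s^3 + 72*s^2 - 46*s + 14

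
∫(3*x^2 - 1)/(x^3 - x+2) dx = log(x^3 - x + 2) + C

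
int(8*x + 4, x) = 4*x^2 + 4*x + C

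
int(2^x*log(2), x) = 2^x + C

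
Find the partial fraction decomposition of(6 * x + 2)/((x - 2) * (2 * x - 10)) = -7/(3*(x - 2)) + 16/(3*(x - 5))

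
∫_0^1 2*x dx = 1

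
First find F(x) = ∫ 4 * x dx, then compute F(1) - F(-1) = 0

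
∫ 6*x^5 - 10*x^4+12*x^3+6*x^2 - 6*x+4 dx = x^6 - 2*x^5 + 3*x^4 + 2*x^3 - 3*x^2 + 4*x + C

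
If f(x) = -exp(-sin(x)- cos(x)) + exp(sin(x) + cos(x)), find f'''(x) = 2*(-3*exp(2*sin(x) + 2*cos(x))*sin(x + pi/4) - sqrt(2)*exp(2*sin(x))*exp(2*cos(x))*sin(x)*cos(x) - sqrt(2)*sin(x)*cos(x) + 3*sin(x + pi/4))*exp(-sqrt(2)*sin(x + pi/4))*cos(x + pi/4)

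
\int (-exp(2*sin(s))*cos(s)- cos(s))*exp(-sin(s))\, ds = -exp(sin(s)) + exp(-sin(s)) + C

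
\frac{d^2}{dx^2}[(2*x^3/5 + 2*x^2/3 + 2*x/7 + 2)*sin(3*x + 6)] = -18*x^3*sin(3*x + 6)/5 - 6*x^2*sin(3*x + 6) + 36*x^2*cos(3*x + 6)/5 - 6*x*sin(3*x + 6)/35 + 8*x*cos(3*x + 6) - 50*sin(3*x + 6)/3 + 12*cos(3*x + 6)/7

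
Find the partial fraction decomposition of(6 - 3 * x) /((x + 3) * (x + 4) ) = -18/(x + 4) + 15/(x + 3)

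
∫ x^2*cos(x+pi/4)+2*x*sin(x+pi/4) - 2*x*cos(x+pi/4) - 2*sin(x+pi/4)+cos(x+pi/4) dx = (x - 1)^2*sin(x + pi/4) + C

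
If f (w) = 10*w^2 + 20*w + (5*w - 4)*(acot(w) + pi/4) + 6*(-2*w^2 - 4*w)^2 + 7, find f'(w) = (384*w^5 + 1152*w^4 + 1232*w^3 + 20*w^2*acot(w) + 5*pi*w^2 + 1232*w^2 + 828*w + 20*acot(w) + 5*pi + 96)/(4*w^2 + 4)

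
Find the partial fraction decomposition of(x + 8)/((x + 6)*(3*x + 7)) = 17/(11*(3*x + 7)) - 2/(11*(x + 6))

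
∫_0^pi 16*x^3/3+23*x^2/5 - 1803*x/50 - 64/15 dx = (-3 + 4*pi)*(-4*pi - 4 + pi^2/4) - 8*pi^2 - 61/3 - 8*pi/5 + (2*pi/5 + 5 + 2*pi^2)^2/3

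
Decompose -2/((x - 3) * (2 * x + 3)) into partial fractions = 4/(9*(2*x + 3)) - 2/(9*(x - 3))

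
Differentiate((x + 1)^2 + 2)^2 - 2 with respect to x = 4*x^3 + 12*x^2 + 20*x + 12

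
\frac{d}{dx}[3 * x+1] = 3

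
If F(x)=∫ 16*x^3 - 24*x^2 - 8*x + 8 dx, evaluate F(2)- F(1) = 0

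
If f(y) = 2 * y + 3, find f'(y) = 2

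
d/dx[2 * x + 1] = 2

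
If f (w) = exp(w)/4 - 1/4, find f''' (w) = exp(w)/4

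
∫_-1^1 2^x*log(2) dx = 3/2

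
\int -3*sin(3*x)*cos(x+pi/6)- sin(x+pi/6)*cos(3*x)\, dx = cos(3*x)*cos(x + pi/6) + C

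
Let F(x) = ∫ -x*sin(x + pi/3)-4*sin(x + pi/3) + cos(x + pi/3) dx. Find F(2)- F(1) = 6*cos(pi/3 + 2) - 5*cos(1 + pi/3)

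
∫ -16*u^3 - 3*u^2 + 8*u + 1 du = -4*u^4 - u^3 + 4*u^2 + u + C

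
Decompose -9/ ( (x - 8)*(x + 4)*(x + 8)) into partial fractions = -9/(64*(x + 8)) + 3/(16*(x + 4)) - 3/(64*(x - 8))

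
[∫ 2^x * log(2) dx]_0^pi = -1 + 2^pi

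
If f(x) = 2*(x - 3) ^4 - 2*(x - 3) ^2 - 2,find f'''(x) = 48*x - 144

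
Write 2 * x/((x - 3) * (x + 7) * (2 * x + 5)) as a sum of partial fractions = 20/(99*(2*x + 5)) - 7/(45*(x + 7)) + 3/(55*(x - 3))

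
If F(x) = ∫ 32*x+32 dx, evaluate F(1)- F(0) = 48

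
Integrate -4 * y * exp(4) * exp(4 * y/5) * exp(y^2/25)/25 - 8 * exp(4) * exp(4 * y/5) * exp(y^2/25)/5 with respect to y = -2*exp((y + 10)^2/25) + C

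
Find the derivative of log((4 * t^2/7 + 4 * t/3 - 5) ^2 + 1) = (288*t^3 + 1008*t^2 - 1736*t - 2940)/(72*t^4 + 336*t^3 - 868*t^2 - 2940*t + 5733)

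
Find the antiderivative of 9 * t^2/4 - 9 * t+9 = 3*t^3/4 - 9*t^2/2 + 9*t + C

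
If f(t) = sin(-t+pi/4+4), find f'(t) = -cos(-t + pi/4 + 4)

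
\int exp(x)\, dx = exp(x) + C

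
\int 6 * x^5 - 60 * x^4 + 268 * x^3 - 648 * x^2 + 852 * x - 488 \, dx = x^6 - 12*x^5 + 67*x^4 - 216*x^3 + 426*x^2 - 488*x + C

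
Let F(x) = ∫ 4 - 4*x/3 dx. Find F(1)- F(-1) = 8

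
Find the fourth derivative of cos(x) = cos(x)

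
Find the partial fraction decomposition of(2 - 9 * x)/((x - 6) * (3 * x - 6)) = 4/(3*(x - 2)) - 13/(3*(x - 6))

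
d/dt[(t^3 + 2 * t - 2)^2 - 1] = 6*t^5 + 16*t^3 - 12*t^2 + 8*t - 8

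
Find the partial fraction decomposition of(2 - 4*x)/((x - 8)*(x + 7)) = -2/(x + 7) - 2/(x - 8)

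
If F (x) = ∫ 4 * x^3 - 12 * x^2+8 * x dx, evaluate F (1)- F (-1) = -8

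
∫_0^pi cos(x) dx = 0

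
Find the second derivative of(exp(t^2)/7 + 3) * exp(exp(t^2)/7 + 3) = 16*t^2*exp(t^2 + exp(t^2)/7 + 3)/7 + 24*t^2*exp(2*t^2 + exp(t^2)/7 + 3)/49 + 4*t^2*exp(3*t^2 + exp(t^2)/7 + 3)/343 + 8*exp(t^2 + exp(t^2)/7 + 3)/7 + 2*exp(2*t^2 + exp(t^2)/7 + 3)/49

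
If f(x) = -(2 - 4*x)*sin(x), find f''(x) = -4*x*sin(x) + 2*sin(x) + 8*cos(x)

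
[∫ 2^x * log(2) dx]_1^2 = 2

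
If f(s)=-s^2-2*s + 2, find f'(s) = -2*s - 2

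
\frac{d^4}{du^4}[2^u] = 2^u*log(2)^4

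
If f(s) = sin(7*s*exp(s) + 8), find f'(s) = 7*(s + 1)*exp(s)*cos(7*s*exp(s) + 8)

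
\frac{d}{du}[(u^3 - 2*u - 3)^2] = 6*u^5 - 16*u^3 - 18*u^2 + 8*u + 12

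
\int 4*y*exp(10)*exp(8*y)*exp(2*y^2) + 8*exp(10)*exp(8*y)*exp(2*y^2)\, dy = exp(2*(y + 2)^2 + 2) + C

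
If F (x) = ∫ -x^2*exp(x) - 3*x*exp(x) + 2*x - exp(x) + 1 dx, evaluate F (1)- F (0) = 2 - 2*E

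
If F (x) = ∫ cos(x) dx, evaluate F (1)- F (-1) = 2*sin(1)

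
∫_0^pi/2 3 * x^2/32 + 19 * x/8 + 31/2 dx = -63 + pi/4 + (pi/8 + 3)^2 + 2*(pi/8 + 3)^3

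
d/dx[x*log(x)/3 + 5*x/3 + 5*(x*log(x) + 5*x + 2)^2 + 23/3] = 10*x*log(x)^2 + 110*x*log(x) + 300*x + 61*log(x)/3 + 122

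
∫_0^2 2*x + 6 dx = 16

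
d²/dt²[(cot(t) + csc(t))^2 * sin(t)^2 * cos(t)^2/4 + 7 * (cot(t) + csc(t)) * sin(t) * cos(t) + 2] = -(1 - cos(2*t))^2 - 59*cos(t)/8 - 17*cos(2*t) - 9*cos(3*t)/8 + 3/2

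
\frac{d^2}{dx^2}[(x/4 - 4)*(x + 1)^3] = 3*x^2 - 39*x/2 - 45/2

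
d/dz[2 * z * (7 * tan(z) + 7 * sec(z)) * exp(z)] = 14*(2*z*sin(z) + z*sin(2*z) + 2*z*cos(z) + 2*z + sin(2*z) + 2*cos(z))*exp(z)/(cos(2*z) + 1)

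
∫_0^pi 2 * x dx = pi^2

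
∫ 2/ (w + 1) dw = 2*log(w + 1) + C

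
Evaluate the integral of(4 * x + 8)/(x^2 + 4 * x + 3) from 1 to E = -6*log(2) + 2*log(-1 + (2 + E)^2)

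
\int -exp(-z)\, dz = exp(-z) + C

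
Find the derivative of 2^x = 2^x*log(2)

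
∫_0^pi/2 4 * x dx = pi^2/2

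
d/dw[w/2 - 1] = 1/2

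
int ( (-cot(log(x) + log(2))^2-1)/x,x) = cot(log(2*x)) + C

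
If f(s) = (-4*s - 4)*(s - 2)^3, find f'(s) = -16*s^3 + 60*s^2 - 48*s - 16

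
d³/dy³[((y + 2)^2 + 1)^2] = 24*y + 48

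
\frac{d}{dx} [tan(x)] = cos(x)^(-2)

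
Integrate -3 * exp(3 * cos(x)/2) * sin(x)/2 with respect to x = exp(3*cos(x)/2) + C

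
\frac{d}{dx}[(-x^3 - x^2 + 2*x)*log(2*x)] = -3*x^2*log(x) - 3*x^2*log(2) - x^2 - 2*x*log(x) - 2*x*log(2) - x + 2*log(x) + 2*log(2) + 2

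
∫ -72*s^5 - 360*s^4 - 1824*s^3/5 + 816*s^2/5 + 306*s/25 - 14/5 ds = -12*s^6 - 72*s^5 - 456*s^4/5 + 272*s^3/5 + 153*s^2/25 - 14*s/5 + C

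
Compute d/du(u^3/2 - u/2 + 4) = 3*u^2/2 - 1/2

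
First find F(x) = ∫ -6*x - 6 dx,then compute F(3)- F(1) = -36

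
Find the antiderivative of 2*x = x^2 + C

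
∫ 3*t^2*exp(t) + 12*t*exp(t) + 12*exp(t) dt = 3*((t + 1)^2 + 1)*exp(t) + C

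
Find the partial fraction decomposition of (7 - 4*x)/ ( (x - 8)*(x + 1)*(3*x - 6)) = 11/(81*(x + 1)) + 1/(54*(x - 2)) - 25/(162*(x - 8))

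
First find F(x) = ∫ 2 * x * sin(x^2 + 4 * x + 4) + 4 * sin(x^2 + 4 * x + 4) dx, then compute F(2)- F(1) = cos(9) - cos(16)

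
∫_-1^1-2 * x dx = 0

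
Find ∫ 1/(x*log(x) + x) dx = log(log(x) + 1) + C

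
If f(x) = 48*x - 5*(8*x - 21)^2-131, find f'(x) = 1728 - 640*x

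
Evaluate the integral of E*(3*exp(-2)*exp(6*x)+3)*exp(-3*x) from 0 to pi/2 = -exp(-1) - exp(1 - 3*pi/2) + E + exp(-1 + 3*pi/2)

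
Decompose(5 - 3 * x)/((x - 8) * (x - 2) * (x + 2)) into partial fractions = 11/(40*(x + 2)) + 1/(24*(x - 2)) - 19/(60*(x - 8))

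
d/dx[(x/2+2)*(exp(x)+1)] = x*exp(x)/2 + 5*exp(x)/2 + 1/2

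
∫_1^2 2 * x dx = 3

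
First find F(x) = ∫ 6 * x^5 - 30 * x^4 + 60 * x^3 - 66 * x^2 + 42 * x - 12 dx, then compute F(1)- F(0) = -3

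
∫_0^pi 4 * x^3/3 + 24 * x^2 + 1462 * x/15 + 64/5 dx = 11*pi^2/15 + 64*pi/5 + 3*(pi^2/3 + 4*pi)^2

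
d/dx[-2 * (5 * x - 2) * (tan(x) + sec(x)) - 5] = -10*x*sin(x)/cos(x)^2 - 10*x/cos(x)^2 + 4*sin(x)/cos(x)^2 - 10*tan(x) - 10/cos(x) + 4/cos(x)^2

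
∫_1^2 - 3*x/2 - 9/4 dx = -9/2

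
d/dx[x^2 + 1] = 2*x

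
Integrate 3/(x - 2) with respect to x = 3*log(x - 2) + C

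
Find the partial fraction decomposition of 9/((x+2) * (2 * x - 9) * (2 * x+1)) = -3/(5*(2*x + 1)) + 9/(65*(2*x - 9)) + 3/(13*(x + 2))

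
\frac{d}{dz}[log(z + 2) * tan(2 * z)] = (4*z*log(z + 2) + 8*log(z + 2) + sin(4*z))/((z + 2)*(cos(4*z) + 1))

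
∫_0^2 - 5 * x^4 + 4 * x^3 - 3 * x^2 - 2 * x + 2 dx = -24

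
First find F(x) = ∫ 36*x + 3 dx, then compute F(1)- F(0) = 21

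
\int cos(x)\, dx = sin(x) + C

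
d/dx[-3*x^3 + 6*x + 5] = 6 - 9*x^2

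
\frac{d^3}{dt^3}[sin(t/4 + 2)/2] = -cos(t/4 + 2)/128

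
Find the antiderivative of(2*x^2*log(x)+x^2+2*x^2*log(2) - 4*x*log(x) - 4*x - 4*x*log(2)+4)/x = (x - 2)^2*log(2*x) + C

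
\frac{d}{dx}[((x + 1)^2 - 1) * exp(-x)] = (2 - x^2)*exp(-x)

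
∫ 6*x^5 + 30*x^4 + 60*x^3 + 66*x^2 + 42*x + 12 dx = x^6 + 6*x^5 + 15*x^4 + 22*x^3 + 21*x^2 + 12*x + C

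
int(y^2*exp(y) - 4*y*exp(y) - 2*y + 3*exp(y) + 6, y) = (y - 3)^2*(exp(y) - 1) + C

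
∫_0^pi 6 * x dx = 3*pi^2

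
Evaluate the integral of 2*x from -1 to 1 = 0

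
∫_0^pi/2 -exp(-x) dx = -1 + exp(-pi/2)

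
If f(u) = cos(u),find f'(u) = -sin(u)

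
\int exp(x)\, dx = exp(x) + C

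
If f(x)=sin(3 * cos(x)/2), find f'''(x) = 3*(9*sin(x)^2*cos(3*cos(x)/2) - 18*sin(3*cos(x)/2)*cos(x) + 4*cos(3*cos(x)/2))*sin(x)/8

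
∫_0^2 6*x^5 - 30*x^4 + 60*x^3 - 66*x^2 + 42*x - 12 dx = -4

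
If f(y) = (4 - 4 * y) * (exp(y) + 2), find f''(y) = -4*y*exp(y) - 4*exp(y)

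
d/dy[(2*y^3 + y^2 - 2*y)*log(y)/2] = 3*y^2*log(y) + y^2 + y*log(y) + y/2 - log(y) - 1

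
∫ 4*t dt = 2*t^2 + C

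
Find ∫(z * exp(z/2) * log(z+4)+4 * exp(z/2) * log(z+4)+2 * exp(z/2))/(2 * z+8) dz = exp(z/2)*log(z + 4) + C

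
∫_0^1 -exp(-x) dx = -1 + exp(-1)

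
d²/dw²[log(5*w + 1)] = -25/(25*w^2 + 10*w + 1)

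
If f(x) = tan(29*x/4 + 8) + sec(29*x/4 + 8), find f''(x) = 841*tan(29*x/4 + 8)^3/8 + 841*tan(29*x/4 + 8)^2*sec(29*x/4 + 8)/8 + 841*tan(29*x/4 + 8)/8 + 841*sec(29*x/4 + 8)/16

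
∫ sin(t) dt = -cos(t) + C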